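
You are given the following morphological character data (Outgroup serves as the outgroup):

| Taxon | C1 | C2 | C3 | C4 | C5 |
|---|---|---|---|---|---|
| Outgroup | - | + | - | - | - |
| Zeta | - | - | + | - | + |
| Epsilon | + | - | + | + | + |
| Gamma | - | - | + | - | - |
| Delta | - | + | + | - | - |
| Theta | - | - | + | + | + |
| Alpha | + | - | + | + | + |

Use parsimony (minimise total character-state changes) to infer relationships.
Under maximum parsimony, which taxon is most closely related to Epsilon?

Character polarity is set by the outgroup: the derived state is whichever differs from the outgroup's state, so for C2 the derived state is '-', and for the remaining characters it is '+'.
Only Alpha and Epsilon show the derived state '+' for C1, supporting them as a clade.
C2 (derived state '-') is shared by Alpha, Epsilon, Gamma, Theta, and Zeta — a synapomorphy uniting that clade.
C3 (derived state '+') is shared by all ingroup taxa — unites the whole ingroup.
C4: derived state '+' in Alpha, Epsilon, and Theta only — synapomorphy for {Alpha, Epsilon, Theta}.
C5: derived state '+' in Alpha, Epsilon, Theta, and Zeta only — synapomorphy for {Alpha, Epsilon, Theta, Zeta}.
Most parsimonious ingroup topology: (((Zeta,((Epsilon,Alpha),Theta)),Gamma),Delta).
Epsilon and Alpha form a cherry on this tree, so they are sister taxa.

Alpha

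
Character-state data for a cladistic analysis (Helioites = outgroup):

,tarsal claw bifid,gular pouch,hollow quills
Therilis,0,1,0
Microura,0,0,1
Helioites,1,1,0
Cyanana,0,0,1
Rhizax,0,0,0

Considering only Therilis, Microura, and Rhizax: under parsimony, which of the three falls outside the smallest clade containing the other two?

Therilis

Character polarity is set by the outgroup: the derived state is whichever differs from the outgroup's state, so for tarsal claw bifid, gular pouch the derived state is '0', and for the remaining characters it is '1'.
tarsal claw bifid (derived state '0') is shared by all ingroup taxa — unites the whole ingroup.
gular pouch (derived state '0') is shared by Cyanana, Microura, and Rhizax — a synapomorphy uniting that clade.
Only Cyanana and Microura show the derived state '1' for hollow quills, supporting them as a clade.
Most parsimonious ingroup topology: ((Rhizax,(Cyanana,Microura)),Therilis).
Rhizax and Microura share a more recent common ancestor with each other than either does with Therilis, so Therilis is the least closely related of the three.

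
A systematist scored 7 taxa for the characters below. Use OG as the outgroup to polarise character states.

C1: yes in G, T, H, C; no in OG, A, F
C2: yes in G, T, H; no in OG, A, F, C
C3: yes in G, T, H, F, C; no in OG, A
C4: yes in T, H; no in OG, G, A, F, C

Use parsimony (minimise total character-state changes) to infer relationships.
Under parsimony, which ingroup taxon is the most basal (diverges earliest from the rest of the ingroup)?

A

The outgroup has state 'no' for every character, so 'yes' is the derived state throughout.
C1 (derived state 'yes') is shared by C, G, H, and T — a synapomorphy uniting that clade.
Only G, H, and T show the derived state 'yes' for C2, supporting them as a clade.
C3 (derived state 'yes') is shared by C, F, G, H, and T — a synapomorphy uniting that clade.
Only H and T show the derived state 'yes' for C4, supporting them as a clade.
Most parsimonious ingroup topology: ((((G,(T,H)),C),F),A).
A is sister to the clade containing all other ingroup taxa, so it is the earliest-diverging (most basal) ingroup lineage.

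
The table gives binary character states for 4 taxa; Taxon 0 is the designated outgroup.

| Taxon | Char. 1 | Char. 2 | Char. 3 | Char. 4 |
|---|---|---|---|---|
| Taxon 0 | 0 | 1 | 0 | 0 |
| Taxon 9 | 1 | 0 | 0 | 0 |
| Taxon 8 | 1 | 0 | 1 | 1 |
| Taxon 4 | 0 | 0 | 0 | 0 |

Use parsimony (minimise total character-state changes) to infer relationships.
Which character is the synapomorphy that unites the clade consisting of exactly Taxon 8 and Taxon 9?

Character polarity is set by the outgroup: the derived state is whichever differs from the outgroup's state, so for Char. 2 the derived state is '0', and for the remaining characters it is '1'.
Char. 1: derived state '1' in Taxon 8 and Taxon 9 only — synapomorphy for {Taxon 8, Taxon 9}.
All ingroup taxa share the derived state '0' for Char. 2; it defines the ingroup but does not resolve relationships within it.
Char. 3: derived state '1' in Taxon 8 only — an autapomorphy, so it tells us nothing about relationships among taxa.
Char. 4: derived state '1' in Taxon 8 only — an autapomorphy, so it tells us nothing about relationships among taxa.
Most parsimonious ingroup topology: ((Taxon 9,Taxon 8),Taxon 4).
The clade {Taxon 8, Taxon 9} is supported by Char. 1: its derived state '1' occurs in exactly those taxa and in no other taxon (including the outgroup).

Char. 1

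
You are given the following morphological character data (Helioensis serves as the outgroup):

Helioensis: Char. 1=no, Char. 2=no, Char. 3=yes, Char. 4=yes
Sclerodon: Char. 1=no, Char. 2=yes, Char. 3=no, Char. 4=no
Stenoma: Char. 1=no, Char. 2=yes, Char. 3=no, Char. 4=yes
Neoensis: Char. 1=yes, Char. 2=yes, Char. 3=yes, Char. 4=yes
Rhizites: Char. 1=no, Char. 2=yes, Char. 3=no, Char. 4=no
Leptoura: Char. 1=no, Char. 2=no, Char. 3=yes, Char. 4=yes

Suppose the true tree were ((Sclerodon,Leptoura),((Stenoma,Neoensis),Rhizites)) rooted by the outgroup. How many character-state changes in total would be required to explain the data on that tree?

Map each character onto ((Sclerodon,Leptoura),((Stenoma,Neoensis),Rhizites)) (rooted by Helioensis) and count the minimum state changes it requires (Fitch parsimony):
Char. 1: 1; Char. 2: 2; Char. 3: 3; Char. 4: 2.
Total tree length = 8.

8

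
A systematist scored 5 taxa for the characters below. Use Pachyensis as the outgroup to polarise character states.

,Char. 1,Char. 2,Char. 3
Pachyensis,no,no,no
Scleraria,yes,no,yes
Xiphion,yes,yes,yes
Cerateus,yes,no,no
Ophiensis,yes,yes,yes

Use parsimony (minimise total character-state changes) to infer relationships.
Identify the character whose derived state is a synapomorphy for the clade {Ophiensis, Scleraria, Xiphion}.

Char. 3

The outgroup has state 'no' for every character, so 'yes' is the derived state throughout.
Char. 1 (derived state 'yes') is shared by all ingroup taxa — unites the whole ingroup.
Only Ophiensis and Xiphion show the derived state 'yes' for Char. 2, supporting them as a clade.
Only Ophiensis, Scleraria, and Xiphion show the derived state 'yes' for Char. 3, supporting them as a clade.
Most parsimonious ingroup topology: ((Scleraria,(Xiphion,Ophiensis)),Cerateus).
The clade {Ophiensis, Scleraria, Xiphion} is supported by Char. 3: its derived state 'yes' occurs in exactly those taxa and in no other taxon (including the outgroup).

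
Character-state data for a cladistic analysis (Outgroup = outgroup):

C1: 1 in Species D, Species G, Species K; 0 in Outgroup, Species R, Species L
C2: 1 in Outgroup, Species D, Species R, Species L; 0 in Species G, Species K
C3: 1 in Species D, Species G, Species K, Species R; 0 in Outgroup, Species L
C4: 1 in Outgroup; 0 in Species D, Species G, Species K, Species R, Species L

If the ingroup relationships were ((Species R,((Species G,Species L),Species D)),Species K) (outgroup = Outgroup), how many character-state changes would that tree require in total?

Map each character onto ((Species R,((Species G,Species L),Species D)),Species K) (rooted by Outgroup) and count the minimum state changes it requires (Fitch parsimony):
C1: 3; C2: 2; C3: 2; C4: 1.
Total tree length = 8.

8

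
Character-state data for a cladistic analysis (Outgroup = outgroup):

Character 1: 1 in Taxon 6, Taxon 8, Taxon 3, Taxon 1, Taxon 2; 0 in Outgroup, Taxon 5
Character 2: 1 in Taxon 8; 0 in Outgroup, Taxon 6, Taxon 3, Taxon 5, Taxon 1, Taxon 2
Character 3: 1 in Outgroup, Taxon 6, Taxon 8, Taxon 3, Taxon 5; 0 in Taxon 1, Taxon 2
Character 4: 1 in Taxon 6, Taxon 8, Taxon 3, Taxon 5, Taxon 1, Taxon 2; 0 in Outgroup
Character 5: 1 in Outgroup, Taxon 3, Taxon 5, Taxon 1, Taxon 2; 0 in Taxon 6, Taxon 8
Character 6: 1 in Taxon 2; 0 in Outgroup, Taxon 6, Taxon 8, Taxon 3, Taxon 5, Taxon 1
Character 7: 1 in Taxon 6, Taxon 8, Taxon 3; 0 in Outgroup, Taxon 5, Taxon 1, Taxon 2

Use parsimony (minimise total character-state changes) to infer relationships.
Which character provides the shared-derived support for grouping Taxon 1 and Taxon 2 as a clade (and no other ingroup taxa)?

Character 3

Character polarity is set by the outgroup: the derived state is whichever differs from the outgroup's state, so for Character 3, Character 5 the derived state is '0', and for the remaining characters it is '1'.
Only Taxon 1, Taxon 2, Taxon 3, Taxon 6, and Taxon 8 show the derived state '1' for Character 1, supporting them as a clade.
Character 2 (derived state '1') is unique to Taxon 8 (autapomorphy; uninformative for grouping).
Only Taxon 1 and Taxon 2 show the derived state '0' for Character 3, supporting them as a clade.
Character 4 (derived state '1') is shared by all ingroup taxa — unites the whole ingroup.
Character 5: derived state '0' in Taxon 6 and Taxon 8 only — synapomorphy for {Taxon 6, Taxon 8}.
Character 6: derived state '1' in Taxon 2 only — an autapomorphy, so it tells us nothing about relationships among taxa.
Character 7: derived state '1' in Taxon 3, Taxon 6, and Taxon 8 only — synapomorphy for {Taxon 3, Taxon 6, Taxon 8}.
Most parsimonious ingroup topology: ((((Taxon 6,Taxon 8),Taxon 3),(Taxon 1,Taxon 2)),Taxon 5).
The clade {Taxon 1, Taxon 2} is supported by Character 3: its derived state '0' occurs in exactly those taxa and in no other taxon (including the outgroup).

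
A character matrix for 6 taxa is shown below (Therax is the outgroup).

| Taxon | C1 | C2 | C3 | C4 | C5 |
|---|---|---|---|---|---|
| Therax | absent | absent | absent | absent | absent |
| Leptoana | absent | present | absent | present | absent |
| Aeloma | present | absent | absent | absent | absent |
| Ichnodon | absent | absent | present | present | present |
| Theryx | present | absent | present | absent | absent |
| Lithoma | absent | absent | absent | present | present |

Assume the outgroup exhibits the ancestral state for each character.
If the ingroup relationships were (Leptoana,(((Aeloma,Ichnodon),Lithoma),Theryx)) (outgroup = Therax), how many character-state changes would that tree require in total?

Map each character onto (Leptoana,(((Aeloma,Ichnodon),Lithoma),Theryx)) (rooted by Therax) and count the minimum state changes it requires (Fitch parsimony):
C1: 2; C2: 1; C3: 2; C4: 3; C5: 2.
Total tree length = 10.

10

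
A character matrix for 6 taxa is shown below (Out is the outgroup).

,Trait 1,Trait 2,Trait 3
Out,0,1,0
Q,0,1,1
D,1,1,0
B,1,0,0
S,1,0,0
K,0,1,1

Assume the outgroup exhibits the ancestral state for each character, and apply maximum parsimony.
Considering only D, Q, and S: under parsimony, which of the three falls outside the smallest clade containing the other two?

Character polarity is set by the outgroup: the derived state is whichever differs from the outgroup's state, so for Trait 2 the derived state is '0', and for the remaining characters it is '1'.
Trait 1: derived state '1' in B, D, and S only — synapomorphy for {B, D, S}.
Only B and S show the derived state '0' for Trait 2, supporting them as a clade.
Trait 3: derived state '1' in K and Q only — synapomorphy for {K, Q}.
Most parsimonious ingroup topology: ((Q,K),(D,(B,S))).
S and D share a more recent common ancestor with each other than either does with Q, so Q is the least closely related of the three.

Q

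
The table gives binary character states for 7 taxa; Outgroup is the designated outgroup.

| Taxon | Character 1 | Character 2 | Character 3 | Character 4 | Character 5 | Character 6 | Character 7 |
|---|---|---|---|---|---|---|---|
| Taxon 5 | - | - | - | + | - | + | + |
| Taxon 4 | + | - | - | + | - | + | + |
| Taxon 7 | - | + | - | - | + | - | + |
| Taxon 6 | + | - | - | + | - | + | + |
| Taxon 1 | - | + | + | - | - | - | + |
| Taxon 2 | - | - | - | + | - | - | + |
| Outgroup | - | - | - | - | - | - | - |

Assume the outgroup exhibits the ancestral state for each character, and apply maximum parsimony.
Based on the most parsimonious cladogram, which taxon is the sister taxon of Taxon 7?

Taxon 1

The outgroup has state '-' for every character, so '+' is the derived state throughout.
Only Taxon 4 and Taxon 6 show the derived state '+' for Character 1, supporting them as a clade.
Only Taxon 1 and Taxon 7 show the derived state '+' for Character 2, supporting them as a clade.
Character 3 (derived state '+') is unique to Taxon 1 (autapomorphy; uninformative for grouping).
Character 4: derived state '+' in Taxon 2, Taxon 4, Taxon 5, and Taxon 6 only — synapomorphy for {Taxon 2, Taxon 4, Taxon 5, Taxon 6}.
Character 5 (derived state '+') is unique to Taxon 7 (autapomorphy; uninformative for grouping).
Character 6 (derived state '+') is shared by Taxon 4, Taxon 5, and Taxon 6 — a synapomorphy uniting that clade.
Character 7 (derived state '+') is shared by all ingroup taxa — unites the whole ingroup.
Most parsimonious ingroup topology: ((Taxon 7,Taxon 1),((Taxon 5,(Taxon 6,Taxon 4)),Taxon 2)).
Taxon 7 and Taxon 1 form a cherry on this tree, so they are sister taxa.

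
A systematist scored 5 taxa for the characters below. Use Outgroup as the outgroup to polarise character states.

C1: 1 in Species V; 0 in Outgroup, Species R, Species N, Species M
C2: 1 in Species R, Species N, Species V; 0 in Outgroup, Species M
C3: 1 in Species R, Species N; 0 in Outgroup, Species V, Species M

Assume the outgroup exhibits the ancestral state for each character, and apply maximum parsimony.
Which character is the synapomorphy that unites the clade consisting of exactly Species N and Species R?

The outgroup has state '0' for every character, so '1' is the derived state throughout.
C1: derived state '1' in Species V only — an autapomorphy, so it tells us nothing about relationships among taxa.
C2: derived state '1' in Species N, Species R, and Species V only — synapomorphy for {Species N, Species R, Species V}.
Only Species N and Species R show the derived state '1' for C3, supporting them as a clade.
Most parsimonious ingroup topology: (((Species R,Species N),Species V),Species M).
The clade {Species N, Species R} is supported by C3: its derived state '1' occurs in exactly those taxa and in no other taxon (including the outgroup).

C3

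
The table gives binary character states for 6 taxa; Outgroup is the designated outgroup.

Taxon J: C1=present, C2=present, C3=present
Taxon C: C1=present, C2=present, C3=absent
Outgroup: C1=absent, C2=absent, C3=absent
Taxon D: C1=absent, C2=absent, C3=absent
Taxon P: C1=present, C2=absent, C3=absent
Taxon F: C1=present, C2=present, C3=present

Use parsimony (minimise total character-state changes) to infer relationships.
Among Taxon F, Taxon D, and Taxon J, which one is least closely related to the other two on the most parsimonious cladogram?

The outgroup has state 'absent' for every character, so 'present' is the derived state throughout.
Only Taxon C, Taxon F, Taxon J, and Taxon P show the derived state 'present' for C1, supporting them as a clade.
C2 (derived state 'present') is shared by Taxon C, Taxon F, and Taxon J — a synapomorphy uniting that clade.
Only Taxon F and Taxon J show the derived state 'present' for C3, supporting them as a clade.
Most parsimonious ingroup topology: ((((Taxon J,Taxon F),Taxon C),Taxon P),Taxon D).
Taxon F and Taxon J share a more recent common ancestor with each other than either does with Taxon D, so Taxon D is the least closely related of the three.

Taxon D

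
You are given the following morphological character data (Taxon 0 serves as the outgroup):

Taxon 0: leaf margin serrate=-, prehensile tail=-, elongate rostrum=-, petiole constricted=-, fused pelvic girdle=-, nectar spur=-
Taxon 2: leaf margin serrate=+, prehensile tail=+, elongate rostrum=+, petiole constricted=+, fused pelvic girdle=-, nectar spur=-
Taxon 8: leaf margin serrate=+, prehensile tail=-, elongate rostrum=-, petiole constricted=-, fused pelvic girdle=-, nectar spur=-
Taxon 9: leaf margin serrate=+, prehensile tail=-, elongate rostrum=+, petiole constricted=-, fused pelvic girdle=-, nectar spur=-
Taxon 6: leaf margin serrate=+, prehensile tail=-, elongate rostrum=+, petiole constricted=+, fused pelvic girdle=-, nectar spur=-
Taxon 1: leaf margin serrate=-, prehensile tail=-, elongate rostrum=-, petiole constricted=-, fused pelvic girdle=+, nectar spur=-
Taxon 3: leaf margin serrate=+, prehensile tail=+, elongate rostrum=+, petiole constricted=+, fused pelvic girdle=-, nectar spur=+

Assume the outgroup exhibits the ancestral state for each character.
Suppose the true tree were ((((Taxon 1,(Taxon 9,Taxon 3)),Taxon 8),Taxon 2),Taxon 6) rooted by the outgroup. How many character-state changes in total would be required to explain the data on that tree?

12

Map each character onto ((((Taxon 1,(Taxon 9,Taxon 3)),Taxon 8),Taxon 2),Taxon 6) (rooted by Taxon 0) and count the minimum state changes it requires (Fitch parsimony):
leaf margin serrate: 2; prehensile tail: 2; elongate rostrum: 3; petiole constricted: 3; fused pelvic girdle: 1; nectar spur: 1.
Total tree length = 12.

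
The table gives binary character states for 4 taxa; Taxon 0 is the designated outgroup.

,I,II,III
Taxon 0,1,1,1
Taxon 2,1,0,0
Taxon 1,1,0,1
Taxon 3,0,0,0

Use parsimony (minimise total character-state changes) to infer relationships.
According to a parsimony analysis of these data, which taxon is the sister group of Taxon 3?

The outgroup has state '1' for every character, so '0' is the derived state throughout.
I: derived state '0' in Taxon 3 only — an autapomorphy, so it tells us nothing about relationships among taxa.
II (derived state '0') is shared by all ingroup taxa — unites the whole ingroup.
III: derived state '0' in Taxon 2 and Taxon 3 only — synapomorphy for {Taxon 2, Taxon 3}.
Most parsimonious ingroup topology: ((Taxon 2,Taxon 3),Taxon 1).
Taxon 3 and Taxon 2 form a cherry on this tree, so they are sister taxa.

Taxon 2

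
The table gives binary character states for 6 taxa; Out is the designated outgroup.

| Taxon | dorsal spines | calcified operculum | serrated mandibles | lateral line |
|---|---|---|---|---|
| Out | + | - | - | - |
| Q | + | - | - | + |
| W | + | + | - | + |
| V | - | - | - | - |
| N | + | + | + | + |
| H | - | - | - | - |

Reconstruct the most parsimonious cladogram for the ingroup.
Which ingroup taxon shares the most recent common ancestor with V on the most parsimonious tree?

H

Character polarity is set by the outgroup: the derived state is whichever differs from the outgroup's state, so for dorsal spines the derived state is '-', and for the remaining characters it is '+'.
dorsal spines: derived state '-' in H and V only — synapomorphy for {H, V}.
calcified operculum: derived state '+' in N and W only — synapomorphy for {N, W}.
serrated mandibles: derived state '+' in N only — an autapomorphy, so it tells us nothing about relationships among taxa.
lateral line: derived state '+' in N, Q, and W only — synapomorphy for {N, Q, W}.
Most parsimonious ingroup topology: ((Q,(W,N)),(V,H)).
V and H form a cherry on this tree, so they are sister taxa.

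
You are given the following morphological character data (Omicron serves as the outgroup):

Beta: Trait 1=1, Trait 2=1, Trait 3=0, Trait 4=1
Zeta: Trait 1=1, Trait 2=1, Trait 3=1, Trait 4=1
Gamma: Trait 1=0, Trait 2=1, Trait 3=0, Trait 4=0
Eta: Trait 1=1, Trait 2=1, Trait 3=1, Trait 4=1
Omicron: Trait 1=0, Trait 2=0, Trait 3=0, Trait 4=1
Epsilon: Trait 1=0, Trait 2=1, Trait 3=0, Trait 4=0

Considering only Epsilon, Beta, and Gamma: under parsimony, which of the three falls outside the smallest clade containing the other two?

Beta

Character polarity is set by the outgroup: the derived state is whichever differs from the outgroup's state, so for Trait 4 the derived state is '0', and for the remaining characters it is '1'.
Trait 1 (derived state '1') is shared by Beta, Eta, and Zeta — a synapomorphy uniting that clade.
All ingroup taxa share the derived state '1' for Trait 2; it defines the ingroup but does not resolve relationships within it.
Only Eta and Zeta show the derived state '1' for Trait 3, supporting them as a clade.
Trait 4 (derived state '0') is shared by Epsilon and Gamma — a synapomorphy uniting that clade.
Most parsimonious ingroup topology: ((Beta,(Eta,Zeta)),(Gamma,Epsilon)).
Gamma and Epsilon share a more recent common ancestor with each other than either does with Beta, so Beta is the least closely related of the three.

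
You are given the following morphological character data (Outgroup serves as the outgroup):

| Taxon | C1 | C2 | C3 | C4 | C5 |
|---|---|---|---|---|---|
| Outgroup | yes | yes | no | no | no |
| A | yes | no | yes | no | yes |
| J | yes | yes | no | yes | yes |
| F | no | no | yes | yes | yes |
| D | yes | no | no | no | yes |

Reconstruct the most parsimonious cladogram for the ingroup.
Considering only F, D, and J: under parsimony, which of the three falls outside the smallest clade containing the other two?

J

Character polarity is set by the outgroup: the derived state is whichever differs from the outgroup's state, so for C1, C2 the derived state is 'no', and for the remaining characters it is 'yes'.
C1 (derived state 'no') is unique to F (autapomorphy; uninformative for grouping).
C2: derived state 'no' in A, D, and F only — synapomorphy for {A, D, F}.
C3: derived state 'yes' in A and F only — synapomorphy for {A, F}.
C4 (state 'yes') occurs in F and J but conflicts with the nesting implied by the other characters — most parsimoniously interpreted as homoplasy.
All ingroup taxa share the derived state 'yes' for C5; it defines the ingroup but does not resolve relationships within it.
Most parsimonious ingroup topology: (((A,F),D),J).
F and D share a more recent common ancestor with each other than either does with J, so J is the least closely related of the three.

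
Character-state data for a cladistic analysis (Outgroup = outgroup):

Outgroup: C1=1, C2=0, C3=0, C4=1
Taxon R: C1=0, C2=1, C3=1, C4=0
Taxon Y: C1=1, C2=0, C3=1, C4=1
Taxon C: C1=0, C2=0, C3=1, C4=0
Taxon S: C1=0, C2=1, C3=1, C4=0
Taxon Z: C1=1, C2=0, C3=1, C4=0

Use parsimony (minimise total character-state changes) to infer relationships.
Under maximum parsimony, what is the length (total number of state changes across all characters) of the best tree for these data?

Character polarity is set by the outgroup: the derived state is whichever differs from the outgroup's state, so for C1, C4 the derived state is '0', and for the remaining characters it is '1'.
C1: derived state '0' in Taxon C, Taxon R, and Taxon S only — synapomorphy for {Taxon C, Taxon R, Taxon S}.
C2 (derived state '1') is shared by Taxon R and Taxon S — a synapomorphy uniting that clade.
All ingroup taxa share the derived state '1' for C3; it defines the ingroup but does not resolve relationships within it.
C4 (derived state '0') is shared by Taxon C, Taxon R, Taxon S, and Taxon Z — a synapomorphy uniting that clade.
Most parsimonious ingroup topology: ((((Taxon R,Taxon S),Taxon C),Taxon Z),Taxon Y).
Changes per character on this tree: C1: 1; C2: 1; C3: 1; C4: 1.
Total = 4.

4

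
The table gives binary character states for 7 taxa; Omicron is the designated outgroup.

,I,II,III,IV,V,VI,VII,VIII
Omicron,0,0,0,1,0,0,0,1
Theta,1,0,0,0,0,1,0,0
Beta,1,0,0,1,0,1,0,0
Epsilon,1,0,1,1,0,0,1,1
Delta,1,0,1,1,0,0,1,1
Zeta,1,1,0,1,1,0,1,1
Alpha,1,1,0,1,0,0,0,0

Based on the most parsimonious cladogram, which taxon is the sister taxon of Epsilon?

Character polarity is set by the outgroup: the derived state is whichever differs from the outgroup's state, so for IV, VIII the derived state is '0', and for the remaining characters it is '1'.
All ingroup taxa share the derived state '1' for I; it defines the ingroup but does not resolve relationships within it.
II groups Alpha and Zeta, which is incompatible with the clades supported by the remaining characters; treating it as convergent (homoplasy) costs fewer steps than any alternative tree.
III (derived state '1') is shared by Delta and Epsilon — a synapomorphy uniting that clade.
IV (derived state '0') is unique to Theta (autapomorphy; uninformative for grouping).
V: derived state '1' in Zeta only — an autapomorphy, so it tells us nothing about relationships among taxa.
VI (derived state '1') is shared by Beta and Theta — a synapomorphy uniting that clade.
VII (derived state '1') is shared by Delta, Epsilon, and Zeta — a synapomorphy uniting that clade.
VIII: derived state '0' in Alpha, Beta, and Theta only — synapomorphy for {Alpha, Beta, Theta}.
Most parsimonious ingroup topology: (((Theta,Beta),Alpha),((Epsilon,Delta),Zeta)).
Epsilon and Delta form a cherry on this tree, so they are sister taxa.

Delta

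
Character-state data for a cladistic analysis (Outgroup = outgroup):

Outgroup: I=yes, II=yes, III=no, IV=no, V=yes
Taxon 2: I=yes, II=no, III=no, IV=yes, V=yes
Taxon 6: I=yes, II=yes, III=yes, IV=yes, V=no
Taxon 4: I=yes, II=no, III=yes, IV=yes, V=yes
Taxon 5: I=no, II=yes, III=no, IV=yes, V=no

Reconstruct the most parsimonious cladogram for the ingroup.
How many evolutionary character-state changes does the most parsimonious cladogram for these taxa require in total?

6

Character polarity is set by the outgroup: the derived state is whichever differs from the outgroup's state, so for I, II, V the derived state is 'no', and for the remaining characters it is 'yes'.
I: derived state 'no' in Taxon 5 only — an autapomorphy, so it tells us nothing about relationships among taxa.
Only Taxon 2 and Taxon 4 show the derived state 'no' for II, supporting them as a clade.
III (state 'yes') occurs in Taxon 4 and Taxon 6 but conflicts with the nesting implied by the other characters — most parsimoniously interpreted as homoplasy.
IV (derived state 'yes') is shared by all ingroup taxa — unites the whole ingroup.
V (derived state 'no') is shared by Taxon 5 and Taxon 6 — a synapomorphy uniting that clade.
Most parsimonious ingroup topology: ((Taxon 6,Taxon 5),(Taxon 4,Taxon 2)).
Changes per character on this tree: I: 1; II: 1; III: 2; IV: 1; V: 1.
Total = 6.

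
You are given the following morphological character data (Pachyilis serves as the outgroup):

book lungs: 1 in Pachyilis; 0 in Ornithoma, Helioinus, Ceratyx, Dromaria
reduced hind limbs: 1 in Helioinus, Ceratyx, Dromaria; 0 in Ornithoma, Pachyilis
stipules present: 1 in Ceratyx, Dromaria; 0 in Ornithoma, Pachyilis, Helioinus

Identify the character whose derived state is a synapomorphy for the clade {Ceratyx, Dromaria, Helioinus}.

Character polarity is set by the outgroup: the derived state is whichever differs from the outgroup's state, so for book lungs the derived state is '0', and for the remaining characters it is '1'.
All ingroup taxa share the derived state '0' for book lungs; it defines the ingroup but does not resolve relationships within it.
Only Ceratyx, Dromaria, and Helioinus show the derived state '1' for reduced hind limbs, supporting them as a clade.
stipules present (derived state '1') is shared by Ceratyx and Dromaria — a synapomorphy uniting that clade.
Most parsimonious ingroup topology: (Ornithoma,((Dromaria,Ceratyx),Helioinus)).
The clade {Ceratyx, Dromaria, Helioinus} is supported by reduced hind limbs: its derived state '1' occurs in exactly those taxa and in no other taxon (including the outgroup).

reduced hind limbs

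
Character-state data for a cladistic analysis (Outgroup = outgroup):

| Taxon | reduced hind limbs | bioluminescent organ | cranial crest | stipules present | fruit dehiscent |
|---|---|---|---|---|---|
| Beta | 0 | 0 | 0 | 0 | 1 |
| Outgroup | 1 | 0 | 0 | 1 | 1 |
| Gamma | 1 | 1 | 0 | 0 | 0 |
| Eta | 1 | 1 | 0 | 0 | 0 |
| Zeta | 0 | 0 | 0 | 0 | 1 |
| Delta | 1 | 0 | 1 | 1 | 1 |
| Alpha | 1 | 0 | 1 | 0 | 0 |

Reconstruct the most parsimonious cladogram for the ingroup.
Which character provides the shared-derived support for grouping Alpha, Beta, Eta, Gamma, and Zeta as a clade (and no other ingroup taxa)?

stipules present

Character polarity is set by the outgroup: the derived state is whichever differs from the outgroup's state, so for reduced hind limbs, stipules present, fruit dehiscent the derived state is '0', and for the remaining characters it is '1'.
reduced hind limbs: derived state '0' in Beta and Zeta only — synapomorphy for {Beta, Zeta}.
Only Eta and Gamma show the derived state '1' for bioluminescent organ, supporting them as a clade.
cranial crest (state '1') occurs in Alpha and Delta but conflicts with the nesting implied by the other characters — most parsimoniously interpreted as homoplasy.
Only Alpha, Beta, Eta, Gamma, and Zeta show the derived state '0' for stipules present, supporting them as a clade.
fruit dehiscent (derived state '0') is shared by Alpha, Eta, and Gamma — a synapomorphy uniting that clade.
Most parsimonious ingroup topology: (((Zeta,Beta),(Alpha,(Gamma,Eta))),Delta).
The clade {Alpha, Beta, Eta, Gamma, Zeta} is supported by stipules present: its derived state '0' occurs in exactly those taxa and in no other taxon (including the outgroup).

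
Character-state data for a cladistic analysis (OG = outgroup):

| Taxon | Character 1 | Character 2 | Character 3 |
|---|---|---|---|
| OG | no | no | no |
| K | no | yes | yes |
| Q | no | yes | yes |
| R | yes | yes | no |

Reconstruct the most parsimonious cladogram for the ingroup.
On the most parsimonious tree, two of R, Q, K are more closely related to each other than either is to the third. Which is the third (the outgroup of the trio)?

The outgroup has state 'no' for every character, so 'yes' is the derived state throughout.
Character 1 (derived state 'yes') is unique to R (autapomorphy; uninformative for grouping).
All ingroup taxa share the derived state 'yes' for Character 2; it defines the ingroup but does not resolve relationships within it.
Character 3 (derived state 'yes') is shared by K and Q — a synapomorphy uniting that clade.
Most parsimonious ingroup topology: ((K,Q),R).
K and Q share a more recent common ancestor with each other than either does with R, so R is the least closely related of the three.

R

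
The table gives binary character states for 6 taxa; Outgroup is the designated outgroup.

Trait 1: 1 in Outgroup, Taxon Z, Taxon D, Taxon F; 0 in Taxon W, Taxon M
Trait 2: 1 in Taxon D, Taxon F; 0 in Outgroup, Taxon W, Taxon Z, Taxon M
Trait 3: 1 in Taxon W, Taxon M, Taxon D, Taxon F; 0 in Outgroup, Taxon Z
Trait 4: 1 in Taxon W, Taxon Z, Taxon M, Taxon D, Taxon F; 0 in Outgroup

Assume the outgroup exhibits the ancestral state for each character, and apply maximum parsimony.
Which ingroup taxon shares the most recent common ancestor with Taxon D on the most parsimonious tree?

Taxon F

Character polarity is set by the outgroup: the derived state is whichever differs from the outgroup's state, so for Trait 1 the derived state is '0', and for the remaining characters it is '1'.
Only Taxon M and Taxon W show the derived state '0' for Trait 1, supporting them as a clade.
Only Taxon D and Taxon F show the derived state '1' for Trait 2, supporting them as a clade.
Trait 3 (derived state '1') is shared by Taxon D, Taxon F, Taxon M, and Taxon W — a synapomorphy uniting that clade.
Trait 4 (derived state '1') is shared by all ingroup taxa — unites the whole ingroup.
Most parsimonious ingroup topology: (((Taxon W,Taxon M),(Taxon D,Taxon F)),Taxon Z).
Taxon D and Taxon F form a cherry on this tree, so they are sister taxa.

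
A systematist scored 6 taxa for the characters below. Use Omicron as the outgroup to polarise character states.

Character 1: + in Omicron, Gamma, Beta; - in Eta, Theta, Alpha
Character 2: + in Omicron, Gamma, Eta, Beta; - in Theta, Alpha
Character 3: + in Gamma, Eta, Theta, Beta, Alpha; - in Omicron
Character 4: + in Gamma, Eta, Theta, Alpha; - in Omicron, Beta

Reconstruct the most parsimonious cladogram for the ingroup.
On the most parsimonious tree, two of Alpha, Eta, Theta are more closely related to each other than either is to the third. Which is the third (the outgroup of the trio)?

Character polarity is set by the outgroup: the derived state is whichever differs from the outgroup's state, so for Character 1, Character 2 the derived state is '-', and for the remaining characters it is '+'.
Character 1: derived state '-' in Alpha, Eta, and Theta only — synapomorphy for {Alpha, Eta, Theta}.
Character 2 (derived state '-') is shared by Alpha and Theta — a synapomorphy uniting that clade.
All ingroup taxa share the derived state '+' for Character 3; it defines the ingroup but does not resolve relationships within it.
Only Alpha, Eta, Gamma, and Theta show the derived state '+' for Character 4, supporting them as a clade.
Most parsimonious ingroup topology: ((Gamma,(Eta,(Theta,Alpha))),Beta).
Theta and Alpha share a more recent common ancestor with each other than either does with Eta, so Eta is the least closely related of the three.

Eta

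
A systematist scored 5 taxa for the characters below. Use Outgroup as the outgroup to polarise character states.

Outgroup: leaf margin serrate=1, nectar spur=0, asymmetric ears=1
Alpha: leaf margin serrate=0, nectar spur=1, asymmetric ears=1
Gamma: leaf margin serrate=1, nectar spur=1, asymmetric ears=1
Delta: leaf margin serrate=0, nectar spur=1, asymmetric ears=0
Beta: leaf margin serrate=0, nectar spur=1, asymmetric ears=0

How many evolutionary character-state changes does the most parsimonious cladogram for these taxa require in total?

3

Character polarity is set by the outgroup: the derived state is whichever differs from the outgroup's state, so for leaf margin serrate, asymmetric ears the derived state is '0', and for the remaining characters it is '1'.
leaf margin serrate (derived state '0') is shared by Alpha, Beta, and Delta — a synapomorphy uniting that clade.
nectar spur (derived state '1') is shared by all ingroup taxa — unites the whole ingroup.
Only Beta and Delta show the derived state '0' for asymmetric ears, supporting them as a clade.
Most parsimonious ingroup topology: ((Alpha,(Delta,Beta)),Gamma).
Changes per character on this tree: leaf margin serrate: 1; nectar spur: 1; asymmetric ears: 1.
Total = 3.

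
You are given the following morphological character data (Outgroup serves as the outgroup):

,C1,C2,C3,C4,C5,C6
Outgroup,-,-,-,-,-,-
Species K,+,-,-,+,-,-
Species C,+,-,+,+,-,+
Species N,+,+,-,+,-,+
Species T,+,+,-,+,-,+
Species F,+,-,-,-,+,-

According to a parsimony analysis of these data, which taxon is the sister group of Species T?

Species N

The outgroup has state '-' for every character, so '+' is the derived state throughout.
C1 (derived state '+') is shared by all ingroup taxa — unites the whole ingroup.
Only Species N and Species T show the derived state '+' for C2, supporting them as a clade.
C3 (derived state '+') is unique to Species C (autapomorphy; uninformative for grouping).
C4: derived state '+' in Species C, Species K, Species N, and Species T only — synapomorphy for {Species C, Species K, Species N, Species T}.
C5 (derived state '+') is unique to Species F (autapomorphy; uninformative for grouping).
C6 (derived state '+') is shared by Species C, Species N, and Species T — a synapomorphy uniting that clade.
Most parsimonious ingroup topology: ((Species K,(Species C,(Species N,Species T))),Species F).
Species T and Species N form a cherry on this tree, so they are sister taxa.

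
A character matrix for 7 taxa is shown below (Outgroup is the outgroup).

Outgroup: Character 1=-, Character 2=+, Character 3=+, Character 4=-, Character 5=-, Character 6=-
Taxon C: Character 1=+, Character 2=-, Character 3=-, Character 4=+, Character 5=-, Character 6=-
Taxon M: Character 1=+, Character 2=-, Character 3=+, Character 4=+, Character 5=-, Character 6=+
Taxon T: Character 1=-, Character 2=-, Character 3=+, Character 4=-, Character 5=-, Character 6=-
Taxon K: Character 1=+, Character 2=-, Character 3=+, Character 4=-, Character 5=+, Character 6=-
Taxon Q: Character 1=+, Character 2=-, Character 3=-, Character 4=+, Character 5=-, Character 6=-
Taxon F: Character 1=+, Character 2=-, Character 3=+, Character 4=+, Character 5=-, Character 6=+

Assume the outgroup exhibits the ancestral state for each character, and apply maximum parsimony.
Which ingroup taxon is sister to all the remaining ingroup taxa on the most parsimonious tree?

Taxon T

Character polarity is set by the outgroup: the derived state is whichever differs from the outgroup's state, so for Character 2, Character 3 the derived state is '-', and for the remaining characters it is '+'.
Character 1: derived state '+' in Taxon C, Taxon F, Taxon K, Taxon M, and Taxon Q only — synapomorphy for {Taxon C, Taxon F, Taxon K, Taxon M, Taxon Q}.
All ingroup taxa share the derived state '-' for Character 2; it defines the ingroup but does not resolve relationships within it.
Character 3 (derived state '-') is shared by Taxon C and Taxon Q — a synapomorphy uniting that clade.
Character 4: derived state '+' in Taxon C, Taxon F, Taxon M, and Taxon Q only — synapomorphy for {Taxon C, Taxon F, Taxon M, Taxon Q}.
Character 5 (derived state '+') is unique to Taxon K (autapomorphy; uninformative for grouping).
Character 6 (derived state '+') is shared by Taxon F and Taxon M — a synapomorphy uniting that clade.
Most parsimonious ingroup topology: ((((Taxon C,Taxon Q),(Taxon M,Taxon F)),Taxon K),Taxon T).
Taxon T is sister to the clade containing all other ingroup taxa, so it is the earliest-diverging (most basal) ingroup lineage.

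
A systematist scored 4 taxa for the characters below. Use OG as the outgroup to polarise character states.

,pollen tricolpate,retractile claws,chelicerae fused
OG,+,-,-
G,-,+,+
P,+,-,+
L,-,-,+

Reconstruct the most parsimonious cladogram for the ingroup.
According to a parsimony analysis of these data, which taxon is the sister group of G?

L

Character polarity is set by the outgroup: the derived state is whichever differs from the outgroup's state, so for pollen tricolpate the derived state is '-', and for the remaining characters it is '+'.
pollen tricolpate: derived state '-' in G and L only — synapomorphy for {G, L}.
retractile claws: derived state '+' in G only — an autapomorphy, so it tells us nothing about relationships among taxa.
All ingroup taxa share the derived state '+' for chelicerae fused; it defines the ingroup but does not resolve relationships within it.
Most parsimonious ingroup topology: ((G,L),P).
G and L form a cherry on this tree, so they are sister taxa.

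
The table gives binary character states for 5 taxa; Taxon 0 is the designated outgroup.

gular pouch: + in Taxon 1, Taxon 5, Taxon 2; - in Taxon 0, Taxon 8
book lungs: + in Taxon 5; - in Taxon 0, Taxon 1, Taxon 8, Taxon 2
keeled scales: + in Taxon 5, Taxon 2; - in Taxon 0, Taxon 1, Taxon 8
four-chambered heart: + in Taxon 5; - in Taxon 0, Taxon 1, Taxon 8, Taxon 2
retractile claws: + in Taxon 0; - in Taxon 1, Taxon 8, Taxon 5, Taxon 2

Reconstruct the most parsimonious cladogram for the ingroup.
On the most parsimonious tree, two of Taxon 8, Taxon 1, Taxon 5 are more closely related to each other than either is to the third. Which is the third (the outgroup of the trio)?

Taxon 8

Character polarity is set by the outgroup: the derived state is whichever differs from the outgroup's state, so for retractile claws the derived state is '-', and for the remaining characters it is '+'.
gular pouch (derived state '+') is shared by Taxon 1, Taxon 2, and Taxon 5 — a synapomorphy uniting that clade.
book lungs (derived state '+') is unique to Taxon 5 (autapomorphy; uninformative for grouping).
keeled scales (derived state '+') is shared by Taxon 2 and Taxon 5 — a synapomorphy uniting that clade.
four-chambered heart (derived state '+') is unique to Taxon 5 (autapomorphy; uninformative for grouping).
retractile claws (derived state '-') is shared by all ingroup taxa — unites the whole ingroup.
Most parsimonious ingroup topology: ((Taxon 1,(Taxon 5,Taxon 2)),Taxon 8).
Taxon 1 and Taxon 5 share a more recent common ancestor with each other than either does with Taxon 8, so Taxon 8 is the least closely related of the three.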